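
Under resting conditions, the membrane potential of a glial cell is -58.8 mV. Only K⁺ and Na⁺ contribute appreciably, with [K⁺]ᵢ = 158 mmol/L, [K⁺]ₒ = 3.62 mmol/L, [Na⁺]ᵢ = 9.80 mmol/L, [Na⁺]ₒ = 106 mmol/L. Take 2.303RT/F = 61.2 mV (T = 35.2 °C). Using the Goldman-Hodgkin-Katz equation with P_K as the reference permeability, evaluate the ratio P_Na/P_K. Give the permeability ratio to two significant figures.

Let α = P_Na/P_K. GHK: Vm = 61.2·log₁₀[(Kₒ + α·Naₒ)/(Kᵢ + α·Naᵢ)].
10^(Vm/61.2) = 10^(-58.8/61.2) = 0.10945
So 0.10945·(Kᵢ + α·Naᵢ) = Kₒ + α·Naₒ → α = (0.10945·158.0 − 3.62) / (106.0 − 0.10945·9.8)
α = (17.29 − 3.62) / (106.0 − 1.073) = 13.67/104.9 = 0.1303

0.13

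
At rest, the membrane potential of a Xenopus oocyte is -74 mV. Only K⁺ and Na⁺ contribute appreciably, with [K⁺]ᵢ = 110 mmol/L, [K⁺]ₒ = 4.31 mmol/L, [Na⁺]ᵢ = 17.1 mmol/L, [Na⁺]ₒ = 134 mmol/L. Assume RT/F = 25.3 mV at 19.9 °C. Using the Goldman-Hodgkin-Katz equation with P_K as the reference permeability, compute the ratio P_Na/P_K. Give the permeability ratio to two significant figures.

0.012

Let α = P_Na/P_K. GHK: Vm = 25.3·ln[(Kₒ + α·Naₒ)/(Kᵢ + α·Naᵢ)].
e^(Vm/25.3) = e^(-74.0/25.3) = 0.05367
So 0.05367·(Kᵢ + α·Naᵢ) = Kₒ + α·Naₒ → α = (0.05367·110.0 − 4.31) / (134.0 − 0.05367·17.1)
α = (5.904 − 4.31) / (134.0 − 0.9178) = 1.594/133.1 = 0.01198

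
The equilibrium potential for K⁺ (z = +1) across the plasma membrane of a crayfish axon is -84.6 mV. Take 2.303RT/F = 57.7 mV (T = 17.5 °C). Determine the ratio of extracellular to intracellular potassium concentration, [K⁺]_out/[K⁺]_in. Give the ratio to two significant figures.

log₁₀([out]/[in]) = E·z/(57.7) = -84.6 × 1 / 57.7 = -1.4662
[out]/[in] = 10^(-1.4662) = 0.03418

0.034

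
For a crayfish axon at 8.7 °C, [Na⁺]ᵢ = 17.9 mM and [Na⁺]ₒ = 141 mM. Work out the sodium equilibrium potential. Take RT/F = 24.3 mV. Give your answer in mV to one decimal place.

E = (24.3/z) · ln([Na⁺]_out/[Na⁺]_in) with z = +1.
= (24.3/1) · ln(141/17.9) = 24.30 · ln(7.877)
= 24.30 · (2.0640) = 50.15 mV

50.2 mV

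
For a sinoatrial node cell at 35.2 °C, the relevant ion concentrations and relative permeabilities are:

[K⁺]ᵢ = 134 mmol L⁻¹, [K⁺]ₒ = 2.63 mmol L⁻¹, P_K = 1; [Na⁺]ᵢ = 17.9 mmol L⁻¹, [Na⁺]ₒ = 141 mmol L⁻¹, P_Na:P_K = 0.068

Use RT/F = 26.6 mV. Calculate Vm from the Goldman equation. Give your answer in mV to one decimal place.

Vm = 26.6 · ln[(Σ P·[cation]ₒ + Σ P·[anion]ᵢ) / (Σ P·[cation]ᵢ + Σ P·[anion]ₒ)]
Numerator = 1×2.63 + 0.068×141 = 12.22
Denominator = 1×134 + 0.068×17.9 = 135.2
Vm = 26.6 · ln(0.090358) = 26.6 × (-2.4040) = -63.95 mV

-63.9 mV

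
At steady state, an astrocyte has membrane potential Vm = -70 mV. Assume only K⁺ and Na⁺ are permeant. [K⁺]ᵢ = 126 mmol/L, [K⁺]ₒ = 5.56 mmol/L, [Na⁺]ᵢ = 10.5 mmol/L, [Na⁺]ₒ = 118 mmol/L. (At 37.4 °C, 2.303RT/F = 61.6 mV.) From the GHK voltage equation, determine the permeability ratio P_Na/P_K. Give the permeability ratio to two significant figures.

Let α = P_Na/P_K. GHK: Vm = 61.6·log₁₀[(Kₒ + α·Naₒ)/(Kᵢ + α·Naᵢ)].
10^(Vm/61.6) = 10^(-70.0/61.6) = 0.073053
So 0.073053·(Kᵢ + α·Naᵢ) = Kₒ + α·Naₒ → α = (0.073053·126.0 − 5.56) / (118.0 − 0.073053·10.5)
α = (9.205 − 5.56) / (118.0 − 0.7671) = 3.645/117.2 = 0.03109

0.031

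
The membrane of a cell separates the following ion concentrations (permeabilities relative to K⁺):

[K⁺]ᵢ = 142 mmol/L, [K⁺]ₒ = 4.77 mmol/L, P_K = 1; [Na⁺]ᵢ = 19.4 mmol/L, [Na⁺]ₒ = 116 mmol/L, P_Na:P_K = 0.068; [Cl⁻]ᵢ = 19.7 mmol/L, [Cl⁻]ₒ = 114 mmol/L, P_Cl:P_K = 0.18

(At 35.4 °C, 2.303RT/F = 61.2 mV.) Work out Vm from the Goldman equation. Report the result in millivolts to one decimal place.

-61.5 mV

Vm = 61.2 · log₁₀[(Σ P·[cation]ₒ + Σ P·[anion]ᵢ) / (Σ P·[cation]ᵢ + Σ P·[anion]ₒ)]
Numerator = 1×4.77 + 0.068×116 + 0.18×19.7 = 16.2
Denominator = 1×142 + 0.068×19.4 + 0.18×114 = 163.8
Vm = 61.2 · log₁₀(0.098902) = 61.2 × (-1.0048) = -61.49 mV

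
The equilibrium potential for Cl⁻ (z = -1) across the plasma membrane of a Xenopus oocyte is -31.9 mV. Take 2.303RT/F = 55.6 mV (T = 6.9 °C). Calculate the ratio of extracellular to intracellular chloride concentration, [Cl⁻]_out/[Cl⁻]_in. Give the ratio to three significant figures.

3.75

log₁₀([out]/[in]) = E·z/(55.6) = -31.9 × -1 / 55.6 = 0.5737
[out]/[in] = 10^(0.5737) = 3.747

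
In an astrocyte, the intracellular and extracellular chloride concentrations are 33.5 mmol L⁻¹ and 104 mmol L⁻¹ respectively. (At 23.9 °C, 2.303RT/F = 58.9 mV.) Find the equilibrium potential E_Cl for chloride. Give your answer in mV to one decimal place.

E = (58.9/z) · log₁₀([Cl⁻]_out/[Cl⁻]_in) with z = -1.
For an anion, dividing by z = -1 reverses the sign.
= (58.9/-1) · log₁₀(104/33.5) = -58.90 · log₁₀(3.104)
= -58.90 · (0.4920) = -28.98 mV

-29.0 mV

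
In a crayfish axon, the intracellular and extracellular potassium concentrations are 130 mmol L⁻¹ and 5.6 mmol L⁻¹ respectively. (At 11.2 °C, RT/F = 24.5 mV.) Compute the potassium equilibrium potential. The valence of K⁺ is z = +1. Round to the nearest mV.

-77 mV

E = (24.5/z) · ln([K⁺]_out/[K⁺]_in) with z = +1.
= (24.5/1) · ln(5.6/130) = 24.50 · ln(0.04308)
= 24.50 · (-3.1448) = -77.05 mV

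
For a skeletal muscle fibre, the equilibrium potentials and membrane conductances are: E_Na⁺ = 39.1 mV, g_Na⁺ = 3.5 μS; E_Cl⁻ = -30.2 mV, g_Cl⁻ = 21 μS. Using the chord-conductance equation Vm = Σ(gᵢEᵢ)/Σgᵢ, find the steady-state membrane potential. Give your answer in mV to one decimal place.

-20.3 mV

Σ gᵢEᵢ = 3.5·(39.1) + 21·(-30.2) = -497.35
Σ gᵢ = 3.5 + 21 = 24.5
Vm = -497.35 / 24.5 = -20.30 mV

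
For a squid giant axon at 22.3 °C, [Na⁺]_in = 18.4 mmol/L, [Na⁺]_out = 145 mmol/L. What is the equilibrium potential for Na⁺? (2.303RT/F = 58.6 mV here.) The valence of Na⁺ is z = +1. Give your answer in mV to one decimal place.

E = (58.6/z) · log₁₀([Na⁺]_out/[Na⁺]_in) with z = +1.
= (58.6/1) · log₁₀(145/18.4) = 58.60 · log₁₀(7.88)
= 58.60 · (0.8966) = 52.54 mV

52.5 mV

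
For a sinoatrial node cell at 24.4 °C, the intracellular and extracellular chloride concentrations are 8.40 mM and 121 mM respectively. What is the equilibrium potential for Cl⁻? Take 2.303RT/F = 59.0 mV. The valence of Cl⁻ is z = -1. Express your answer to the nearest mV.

E = (59.0/z) · log₁₀([Cl⁻]_out/[Cl⁻]_in) with z = -1.
For an anion, dividing by z = -1 reverses the sign.
= (59.0/-1) · log₁₀(121/8.40) = -59.00 · log₁₀(14.4)
= -59.00 · (1.1585) = -68.35 mV

-68 mV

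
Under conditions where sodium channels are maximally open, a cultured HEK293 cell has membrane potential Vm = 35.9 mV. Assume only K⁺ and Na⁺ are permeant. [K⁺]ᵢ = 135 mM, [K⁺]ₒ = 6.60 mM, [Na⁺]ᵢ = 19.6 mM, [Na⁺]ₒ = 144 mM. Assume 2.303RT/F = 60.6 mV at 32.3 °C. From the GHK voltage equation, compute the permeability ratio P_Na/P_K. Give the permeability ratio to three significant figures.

Let α = P_Na/P_K. GHK: Vm = 60.6·log₁₀[(Kₒ + α·Naₒ)/(Kᵢ + α·Naᵢ)].
10^(Vm/60.6) = 10^(35.9/60.6) = 3.9121
So 3.9121·(Kᵢ + α·Naᵢ) = Kₒ + α·Naₒ → α = (3.9121·135.0 − 6.6) / (144.0 − 3.9121·19.6)
α = (528.1 − 6.6) / (144.0 − 76.68) = 521.5/67.32 = 7.747

7.75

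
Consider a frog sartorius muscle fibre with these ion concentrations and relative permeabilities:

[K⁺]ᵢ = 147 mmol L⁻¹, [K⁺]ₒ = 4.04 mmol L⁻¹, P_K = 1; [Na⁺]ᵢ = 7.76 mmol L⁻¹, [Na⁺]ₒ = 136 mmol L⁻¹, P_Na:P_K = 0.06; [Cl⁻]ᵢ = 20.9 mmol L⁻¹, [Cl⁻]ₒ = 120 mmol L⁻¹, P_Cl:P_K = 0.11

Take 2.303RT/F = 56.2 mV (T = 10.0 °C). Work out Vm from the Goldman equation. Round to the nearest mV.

Vm = 56.2 · log₁₀[(Σ P·[cation]ₒ + Σ P·[anion]ᵢ) / (Σ P·[cation]ᵢ + Σ P·[anion]ₒ)]
Numerator = 1×4.04 + 0.06×136 + 0.11×20.9 = 14.5
Denominator = 1×147 + 0.06×7.76 + 0.11×120 = 160.7
Vm = 56.2 · log₁₀(0.090243) = 56.2 × (-1.0446) = -58.71 mV

-59 mV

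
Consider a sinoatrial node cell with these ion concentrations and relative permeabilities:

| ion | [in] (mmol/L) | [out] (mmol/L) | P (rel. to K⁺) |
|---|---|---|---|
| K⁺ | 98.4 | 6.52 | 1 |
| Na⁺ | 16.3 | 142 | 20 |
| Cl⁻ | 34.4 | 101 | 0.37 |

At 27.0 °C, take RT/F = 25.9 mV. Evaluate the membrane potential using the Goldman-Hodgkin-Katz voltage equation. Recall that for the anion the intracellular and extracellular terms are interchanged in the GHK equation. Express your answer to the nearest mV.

Vm = 25.9 · ln[(Σ P·[cation]ₒ + Σ P·[anion]ᵢ) / (Σ P·[cation]ᵢ + Σ P·[anion]ₒ)]
Numerator = 1×6.52 + 20×142 + 0.37×34.4 = 2859
Denominator = 1×98.4 + 20×16.3 + 0.37×101 = 461.8
Vm = 25.9 · ln(6.1919) = 25.9 × (1.8232) = 47.22 mV

47 mV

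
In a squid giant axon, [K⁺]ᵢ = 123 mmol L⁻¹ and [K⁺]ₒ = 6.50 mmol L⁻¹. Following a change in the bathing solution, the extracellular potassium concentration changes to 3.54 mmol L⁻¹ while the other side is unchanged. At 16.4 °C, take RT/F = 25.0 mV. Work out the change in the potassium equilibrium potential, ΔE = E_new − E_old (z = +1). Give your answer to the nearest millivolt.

-15 mV

E_old = (25.0/1)·ln(6.50/123) = -73.51 mV
E_new = (25.0/1)·ln(3.54/123) = -88.70 mV
ΔE = -88.70 − (-73.51) = -15.19 mV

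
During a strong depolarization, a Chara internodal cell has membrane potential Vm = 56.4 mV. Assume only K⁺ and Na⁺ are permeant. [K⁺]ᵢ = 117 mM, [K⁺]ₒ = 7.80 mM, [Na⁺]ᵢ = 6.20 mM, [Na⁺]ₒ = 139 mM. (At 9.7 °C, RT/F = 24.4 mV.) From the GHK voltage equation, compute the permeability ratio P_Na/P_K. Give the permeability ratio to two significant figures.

15

Let α = P_Na/P_K. GHK: Vm = 24.4·ln[(Kₒ + α·Naₒ)/(Kᵢ + α·Naᵢ)].
e^(Vm/24.4) = e^(56.4/24.4) = 10.089
So 10.089·(Kᵢ + α·Naᵢ) = Kₒ + α·Naₒ → α = (10.089·117.0 − 7.8) / (139.0 − 10.089·6.2)
α = (1180 − 7.8) / (139.0 − 62.55) = 1173/76.45 = 15.34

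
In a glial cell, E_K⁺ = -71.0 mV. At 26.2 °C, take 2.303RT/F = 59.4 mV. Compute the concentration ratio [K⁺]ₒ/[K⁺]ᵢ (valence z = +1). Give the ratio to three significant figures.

log₁₀([out]/[in]) = E·z/(59.4) = -71.0 × 1 / 59.4 = -1.1953
[out]/[in] = 10^(-1.1953) = 0.06378

0.0638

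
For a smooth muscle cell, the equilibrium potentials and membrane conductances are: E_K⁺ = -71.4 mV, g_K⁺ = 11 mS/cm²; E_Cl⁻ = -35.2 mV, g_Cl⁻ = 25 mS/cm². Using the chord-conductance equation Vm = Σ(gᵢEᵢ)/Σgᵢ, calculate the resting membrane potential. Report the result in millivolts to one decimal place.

Σ gᵢEᵢ = 11·(-71.4) + 25·(-35.2) = -1665.40
Σ gᵢ = 11 + 25 = 36
Vm = -1665.40 / 36 = -46.26 mV

-46.3 mV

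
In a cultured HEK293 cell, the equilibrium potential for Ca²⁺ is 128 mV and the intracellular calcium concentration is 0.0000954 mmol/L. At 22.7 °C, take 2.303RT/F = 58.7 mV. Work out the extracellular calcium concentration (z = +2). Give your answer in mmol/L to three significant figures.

2.19 mmol/L

Nernst: E = (58.7/2) · log₁₀([out]/[in]), so log₁₀([out]/[in]) = 128.0 × 2 / 58.7 = 4.3612.
[out]/[in] = 10^(4.3612) = 2.297e+04.
[out] = 2.297e+04 × 0.0000954 = 2.191 mmol/L.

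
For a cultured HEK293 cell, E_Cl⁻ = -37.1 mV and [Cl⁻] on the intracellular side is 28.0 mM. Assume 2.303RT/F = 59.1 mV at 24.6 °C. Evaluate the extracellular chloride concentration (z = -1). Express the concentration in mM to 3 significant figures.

Nernst: E = (59.1/-1) · log₁₀([out]/[in]), so log₁₀([out]/[in]) = -37.1 × -1 / 59.1 = 0.6277.
[out]/[in] = 10^(0.6277) = 4.244.
[out] = 4.244 × 28.0 = 118.8 mM.

119 mM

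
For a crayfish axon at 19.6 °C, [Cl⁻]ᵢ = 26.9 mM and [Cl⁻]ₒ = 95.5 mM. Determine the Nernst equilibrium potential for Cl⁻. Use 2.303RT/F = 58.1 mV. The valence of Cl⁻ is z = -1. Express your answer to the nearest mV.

-32 mV

E = (58.1/z) · log₁₀([Cl⁻]_out/[Cl⁻]_in) with z = -1.
For an anion, dividing by z = -1 reverses the sign.
= (58.1/-1) · log₁₀(95.5/26.9) = -58.10 · log₁₀(3.55)
= -58.10 · (0.5503) = -31.97 mV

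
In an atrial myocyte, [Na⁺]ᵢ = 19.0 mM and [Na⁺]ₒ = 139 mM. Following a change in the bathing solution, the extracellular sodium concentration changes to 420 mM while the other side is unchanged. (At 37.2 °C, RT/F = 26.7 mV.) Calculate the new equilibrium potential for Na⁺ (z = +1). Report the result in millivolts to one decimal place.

82.7 mV

After the shift: [Na⁺]_out = 420, [Na⁺]_in = 19.0 mM.
E_new = (26.7/1)·ln(420/19.0) = 26.70 · (3.0958) = 82.66 mV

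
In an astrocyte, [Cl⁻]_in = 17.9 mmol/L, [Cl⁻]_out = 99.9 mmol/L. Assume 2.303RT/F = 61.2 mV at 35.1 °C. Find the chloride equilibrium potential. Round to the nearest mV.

E = (61.2/z) · log₁₀([Cl⁻]_out/[Cl⁻]_in) with z = -1.
For an anion, dividing by z = -1 reverses the sign.
= (61.2/-1) · log₁₀(99.9/17.9) = -61.20 · log₁₀(5.581)
= -61.20 · (0.7467) = -45.70 mV

-46 mV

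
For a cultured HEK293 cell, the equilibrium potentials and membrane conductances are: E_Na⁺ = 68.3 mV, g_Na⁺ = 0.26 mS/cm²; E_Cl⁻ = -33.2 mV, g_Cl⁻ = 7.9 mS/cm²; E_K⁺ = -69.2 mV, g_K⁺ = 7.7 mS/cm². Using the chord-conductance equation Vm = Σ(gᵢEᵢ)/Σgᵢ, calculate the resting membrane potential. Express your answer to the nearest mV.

-49 mV

Σ gᵢEᵢ = 0.26·(68.3) + 7.9·(-33.2) + 7.7·(-69.2) = -777.36
Σ gᵢ = 0.26 + 7.9 + 7.7 = 15.86
Vm = -777.36 / 15.86 = -49.01 mV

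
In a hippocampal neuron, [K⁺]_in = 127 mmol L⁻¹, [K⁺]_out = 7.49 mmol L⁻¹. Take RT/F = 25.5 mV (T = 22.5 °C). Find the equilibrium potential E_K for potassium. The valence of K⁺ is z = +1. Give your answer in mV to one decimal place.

E = (25.5/z) · ln([K⁺]_out/[K⁺]_in) with z = +1.
= (25.5/1) · ln(7.49/127) = 25.50 · ln(0.05898)
= 25.50 · (-2.8306) = -72.18 mV

-72.2 mV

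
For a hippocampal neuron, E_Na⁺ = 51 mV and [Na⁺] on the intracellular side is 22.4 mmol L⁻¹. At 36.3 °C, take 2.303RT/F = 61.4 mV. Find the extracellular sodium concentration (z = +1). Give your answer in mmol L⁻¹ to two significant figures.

150 mmol L⁻¹

Nernst: E = (61.4/1) · log₁₀([out]/[in]), so log₁₀([out]/[in]) = 51.0 × 1 / 61.4 = 0.8306.
[out]/[in] = 10^(0.8306) = 6.77.
[out] = 6.77 × 22.4 = 151.7 mmol L⁻¹.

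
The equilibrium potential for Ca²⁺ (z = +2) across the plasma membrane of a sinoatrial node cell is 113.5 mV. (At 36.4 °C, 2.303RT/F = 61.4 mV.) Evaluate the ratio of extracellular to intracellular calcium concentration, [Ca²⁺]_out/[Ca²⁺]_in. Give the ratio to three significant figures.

4980

log₁₀([out]/[in]) = E·z/(61.4) = 113.5 × 2 / 61.4 = 3.6971
[out]/[in] = 10^(3.6971) = 4978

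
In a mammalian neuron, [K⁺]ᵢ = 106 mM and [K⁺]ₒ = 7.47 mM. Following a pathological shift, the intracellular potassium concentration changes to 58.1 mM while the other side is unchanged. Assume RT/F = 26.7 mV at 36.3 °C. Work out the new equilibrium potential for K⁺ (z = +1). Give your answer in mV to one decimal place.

After the shift: [K⁺]_out = 7.47, [K⁺]_in = 58.1 mM.
E_new = (26.7/1)·ln(7.47/58.1) = 26.70 · (-2.0513) = -54.77 mV

-54.8 mV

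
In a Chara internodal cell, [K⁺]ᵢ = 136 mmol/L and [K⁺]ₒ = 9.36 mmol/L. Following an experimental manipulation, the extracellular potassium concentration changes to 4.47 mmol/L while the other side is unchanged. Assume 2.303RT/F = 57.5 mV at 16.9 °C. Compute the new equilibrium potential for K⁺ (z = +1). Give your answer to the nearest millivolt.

After the shift: [K⁺]_out = 4.47, [K⁺]_in = 136 mmol/L.
E_new = (57.5/1)·log₁₀(4.47/136) = 57.50 · (-1.4832) = -85.29 mV

-85 mV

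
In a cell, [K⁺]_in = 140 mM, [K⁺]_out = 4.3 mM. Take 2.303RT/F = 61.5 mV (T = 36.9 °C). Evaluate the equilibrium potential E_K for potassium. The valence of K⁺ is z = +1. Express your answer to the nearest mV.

-93 mV

E = (61.5/z) · log₁₀([K⁺]_out/[K⁺]_in) with z = +1.
= (61.5/1) · log₁₀(4.3/140) = 61.50 · log₁₀(0.03071)
= 61.50 · (-1.5127) = -93.03 mV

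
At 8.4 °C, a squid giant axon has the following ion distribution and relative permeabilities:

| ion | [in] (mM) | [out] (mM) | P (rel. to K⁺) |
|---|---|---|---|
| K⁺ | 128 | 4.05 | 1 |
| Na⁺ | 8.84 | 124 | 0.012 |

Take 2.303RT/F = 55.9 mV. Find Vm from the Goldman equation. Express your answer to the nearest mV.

-76 mV

Vm = 55.9 · log₁₀[(Σ P·[cation]ₒ + Σ P·[anion]ᵢ) / (Σ P·[cation]ᵢ + Σ P·[anion]ₒ)]
Numerator = 1×4.05 + 0.012×124 = 5.538
Denominator = 1×128 + 0.012×8.84 = 128.1
Vm = 55.9 · log₁₀(0.04323) = 55.9 × (-1.3642) = -76.26 mV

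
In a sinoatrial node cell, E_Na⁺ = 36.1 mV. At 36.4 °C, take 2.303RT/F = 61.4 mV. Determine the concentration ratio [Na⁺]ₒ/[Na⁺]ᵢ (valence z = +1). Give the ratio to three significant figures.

log₁₀([out]/[in]) = E·z/(61.4) = 36.1 × 1 / 61.4 = 0.5879
[out]/[in] = 10^(0.5879) = 3.872

3.87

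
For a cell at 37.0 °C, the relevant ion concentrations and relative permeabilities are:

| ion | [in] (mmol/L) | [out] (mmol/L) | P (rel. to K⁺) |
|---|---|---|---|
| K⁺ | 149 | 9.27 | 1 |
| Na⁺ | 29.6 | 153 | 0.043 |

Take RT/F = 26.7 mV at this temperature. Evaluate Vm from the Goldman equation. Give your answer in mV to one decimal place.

Vm = 26.7 · ln[(Σ P·[cation]ₒ + Σ P·[anion]ᵢ) / (Σ P·[cation]ᵢ + Σ P·[anion]ₒ)]
Numerator = 1×9.27 + 0.043×153 = 15.85
Denominator = 1×149 + 0.043×29.6 = 150.3
Vm = 26.7 · ln(0.10547) = 26.7 × (-2.2493) = -60.06 mV

-60.1 mV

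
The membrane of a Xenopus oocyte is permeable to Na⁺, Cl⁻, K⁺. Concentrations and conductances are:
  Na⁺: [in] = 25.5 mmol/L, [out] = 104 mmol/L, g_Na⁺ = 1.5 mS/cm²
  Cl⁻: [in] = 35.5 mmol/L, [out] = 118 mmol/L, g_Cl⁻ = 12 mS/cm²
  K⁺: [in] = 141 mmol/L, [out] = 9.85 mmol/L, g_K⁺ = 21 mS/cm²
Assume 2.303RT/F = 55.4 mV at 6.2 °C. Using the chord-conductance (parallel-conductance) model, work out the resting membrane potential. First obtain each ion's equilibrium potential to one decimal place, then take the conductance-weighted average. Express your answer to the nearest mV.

-48 mV

E_Na⁺ = (55.4/1)·log₁₀(104/25.5) = 33.8 mV
E_Cl⁻ = (55.4/-1)·log₁₀(118/35.5) = -28.9 mV
E_K⁺ = (55.4/1)·log₁₀(9.85/141) = -64.0 mV
Vm = (Σ gᵢEᵢ)/(Σ gᵢ) = (1.5·33.8 + 12·-28.9 + 21·-64.0) / (1.5 + 12 + 21)
= -1640.10 / 34.5 = -47.54 mV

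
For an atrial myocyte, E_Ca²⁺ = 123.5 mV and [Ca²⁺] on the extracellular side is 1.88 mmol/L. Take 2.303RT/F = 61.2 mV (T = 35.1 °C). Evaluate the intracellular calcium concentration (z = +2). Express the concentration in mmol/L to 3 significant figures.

0.000173 mmol/L

Nernst: E = (61.2/2) · log₁₀([out]/[in]), so log₁₀([out]/[in]) = 123.5 × 2 / 61.2 = 4.0359.
[out]/[in] = 10^(4.0359) = 1.086e+04.
[in] = 1.88 / 1.086e+04 = 0.0001731 mmol/L.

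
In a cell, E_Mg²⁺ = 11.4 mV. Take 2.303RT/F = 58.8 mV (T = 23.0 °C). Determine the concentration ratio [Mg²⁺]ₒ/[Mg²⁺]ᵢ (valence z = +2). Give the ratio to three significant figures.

2.44

log₁₀([out]/[in]) = E·z/(58.8) = 11.4 × 2 / 58.8 = 0.3878
[out]/[in] = 10^(0.3878) = 2.442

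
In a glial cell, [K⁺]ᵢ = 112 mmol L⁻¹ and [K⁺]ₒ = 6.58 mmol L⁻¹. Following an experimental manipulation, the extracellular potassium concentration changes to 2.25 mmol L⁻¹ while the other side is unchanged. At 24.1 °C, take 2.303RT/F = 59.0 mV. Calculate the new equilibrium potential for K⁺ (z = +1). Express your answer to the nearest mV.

After the shift: [K⁺]_out = 2.25, [K⁺]_in = 112 mmol L⁻¹.
E_new = (59.0/1)·log₁₀(2.25/112) = 59.00 · (-1.6970) = -100.13 mV

-100 mV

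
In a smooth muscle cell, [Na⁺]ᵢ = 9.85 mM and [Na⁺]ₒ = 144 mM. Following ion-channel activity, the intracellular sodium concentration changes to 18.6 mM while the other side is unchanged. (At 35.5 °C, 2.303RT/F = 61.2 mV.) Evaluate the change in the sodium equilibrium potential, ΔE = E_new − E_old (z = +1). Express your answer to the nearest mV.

E_old = (61.2/1)·log₁₀(144/9.85) = 71.29 mV
E_new = (61.2/1)·log₁₀(144/18.6) = 54.40 mV
ΔE = 54.40 − (71.29) = -16.90 mV

-17 mV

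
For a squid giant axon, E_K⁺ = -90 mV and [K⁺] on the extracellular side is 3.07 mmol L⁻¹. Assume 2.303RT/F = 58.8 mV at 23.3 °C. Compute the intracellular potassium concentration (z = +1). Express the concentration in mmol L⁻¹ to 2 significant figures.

100 mmol L⁻¹

Nernst: E = (58.8/1) · log₁₀([out]/[in]), so log₁₀([out]/[in]) = -90.0 × 1 / 58.8 = -1.5306.
[out]/[in] = 10^(-1.5306) = 0.02947.
[in] = 3.07 / 0.02947 = 104.2 mmol L⁻¹.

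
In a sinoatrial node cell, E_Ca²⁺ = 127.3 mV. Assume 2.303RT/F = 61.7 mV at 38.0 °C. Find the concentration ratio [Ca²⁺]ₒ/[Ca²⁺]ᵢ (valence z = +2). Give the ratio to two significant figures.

13000

log₁₀([out]/[in]) = E·z/(61.7) = 127.3 × 2 / 61.7 = 4.1264
[out]/[in] = 10^(4.1264) = 1.338e+04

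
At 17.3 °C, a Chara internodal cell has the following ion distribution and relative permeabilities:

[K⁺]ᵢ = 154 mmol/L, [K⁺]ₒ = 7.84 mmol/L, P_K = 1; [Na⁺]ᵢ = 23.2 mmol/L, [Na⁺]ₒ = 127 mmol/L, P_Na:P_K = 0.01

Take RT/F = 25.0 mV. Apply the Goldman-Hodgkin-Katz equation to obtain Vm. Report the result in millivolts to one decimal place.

Vm = 25.0 · ln[(Σ P·[cation]ₒ + Σ P·[anion]ᵢ) / (Σ P·[cation]ᵢ + Σ P·[anion]ₒ)]
Numerator = 1×7.84 + 0.01×127 = 9.11
Denominator = 1×154 + 0.01×23.2 = 154.2
Vm = 25.0 · ln(0.059067) = 25.0 × (-2.8291) = -70.73 mV

-70.7 mV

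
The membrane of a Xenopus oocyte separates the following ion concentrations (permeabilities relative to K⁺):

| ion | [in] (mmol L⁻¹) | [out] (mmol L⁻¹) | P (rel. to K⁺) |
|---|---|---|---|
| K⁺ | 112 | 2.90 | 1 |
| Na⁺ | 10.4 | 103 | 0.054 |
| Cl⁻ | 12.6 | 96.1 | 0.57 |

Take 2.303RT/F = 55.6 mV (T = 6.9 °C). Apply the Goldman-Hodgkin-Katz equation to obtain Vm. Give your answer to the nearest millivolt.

Vm = 55.6 · log₁₀[(Σ P·[cation]ₒ + Σ P·[anion]ᵢ) / (Σ P·[cation]ᵢ + Σ P·[anion]ₒ)]
Numerator = 1×2.90 + 0.054×103 + 0.57×12.6 = 15.64
Denominator = 1×112 + 0.054×10.4 + 0.57×96.1 = 167.3
Vm = 55.6 · log₁₀(0.093487) = 55.6 × (-1.0292) = -57.23 mV

-57 mV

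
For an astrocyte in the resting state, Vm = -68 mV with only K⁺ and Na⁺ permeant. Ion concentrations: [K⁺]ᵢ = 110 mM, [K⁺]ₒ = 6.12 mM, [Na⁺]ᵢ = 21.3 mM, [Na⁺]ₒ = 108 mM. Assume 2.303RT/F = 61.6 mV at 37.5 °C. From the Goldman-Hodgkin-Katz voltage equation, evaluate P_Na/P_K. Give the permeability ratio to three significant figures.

Let α = P_Na/P_K. GHK: Vm = 61.6·log₁₀[(Kₒ + α·Naₒ)/(Kᵢ + α·Naᵢ)].
10^(Vm/61.6) = 10^(-68.0/61.6) = 0.078723
So 0.078723·(Kᵢ + α·Naᵢ) = Kₒ + α·Naₒ → α = (0.078723·110.0 − 6.12) / (108.0 − 0.078723·21.3)
α = (8.66 − 6.12) / (108.0 − 1.677) = 2.54/106.3 = 0.02389

0.0239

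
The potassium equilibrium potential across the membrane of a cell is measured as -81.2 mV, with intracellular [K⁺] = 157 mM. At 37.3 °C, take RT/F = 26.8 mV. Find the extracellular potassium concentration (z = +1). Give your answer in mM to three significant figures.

Nernst: E = (26.8/1) · ln([out]/[in]), so ln([out]/[in]) = -81.2 × 1 / 26.8 = -3.0299.
[out]/[in] = e^(-3.0299) = 0.04832.
[out] = 0.04832 × 157 = 7.587 mM.

7.59 mM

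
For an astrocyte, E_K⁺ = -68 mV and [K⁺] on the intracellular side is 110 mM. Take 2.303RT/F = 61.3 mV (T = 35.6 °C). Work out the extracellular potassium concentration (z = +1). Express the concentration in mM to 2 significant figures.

8.6 mM

Nernst: E = (61.3/1) · log₁₀([out]/[in]), so log₁₀([out]/[in]) = -68.0 × 1 / 61.3 = -1.1093.
[out]/[in] = 10^(-1.1093) = 0.07775.
[out] = 0.07775 × 110 = 8.553 mM.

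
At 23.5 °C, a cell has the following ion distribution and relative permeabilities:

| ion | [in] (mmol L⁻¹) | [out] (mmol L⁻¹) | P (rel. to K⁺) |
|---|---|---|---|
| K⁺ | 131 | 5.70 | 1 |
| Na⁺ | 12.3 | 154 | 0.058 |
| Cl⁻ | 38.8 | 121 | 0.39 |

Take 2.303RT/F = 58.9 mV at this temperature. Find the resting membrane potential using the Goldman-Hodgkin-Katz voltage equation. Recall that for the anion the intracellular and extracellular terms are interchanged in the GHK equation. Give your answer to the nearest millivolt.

-46 mV

Vm = 58.9 · log₁₀[(Σ P·[cation]ₒ + Σ P·[anion]ᵢ) / (Σ P·[cation]ᵢ + Σ P·[anion]ₒ)]
Numerator = 1×5.70 + 0.058×154 + 0.39×38.8 = 29.76
Denominator = 1×131 + 0.058×12.3 + 0.39×121 = 178.9
Vm = 58.9 · log₁₀(0.16637) = 58.9 × (-0.7789) = -45.88 mV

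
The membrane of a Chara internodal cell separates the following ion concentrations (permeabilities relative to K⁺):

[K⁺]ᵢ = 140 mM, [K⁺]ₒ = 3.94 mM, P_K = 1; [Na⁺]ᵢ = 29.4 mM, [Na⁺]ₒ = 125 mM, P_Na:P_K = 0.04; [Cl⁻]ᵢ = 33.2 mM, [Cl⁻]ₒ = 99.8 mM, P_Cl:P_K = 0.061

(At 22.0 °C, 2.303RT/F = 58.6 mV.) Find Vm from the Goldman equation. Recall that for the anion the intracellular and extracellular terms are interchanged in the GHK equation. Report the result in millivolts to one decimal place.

-66.1 mV

Vm = 58.6 · log₁₀[(Σ P·[cation]ₒ + Σ P·[anion]ᵢ) / (Σ P·[cation]ᵢ + Σ P·[anion]ₒ)]
Numerator = 1×3.94 + 0.04×125 + 0.061×33.2 = 10.97
Denominator = 1×140 + 0.04×29.4 + 0.061×99.8 = 147.3
Vm = 58.6 · log₁₀(0.07446) = 58.6 × (-1.1281) = -66.11 mV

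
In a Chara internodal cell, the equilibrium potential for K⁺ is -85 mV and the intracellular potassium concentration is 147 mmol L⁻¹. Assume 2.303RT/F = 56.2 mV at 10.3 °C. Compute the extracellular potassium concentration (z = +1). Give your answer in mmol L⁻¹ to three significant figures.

Nernst: E = (56.2/1) · log₁₀([out]/[in]), so log₁₀([out]/[in]) = -85.0 × 1 / 56.2 = -1.5125.
[out]/[in] = 10^(-1.5125) = 0.03073.
[out] = 0.03073 × 147 = 4.517 mmol L⁻¹.

4.52 mmol L⁻¹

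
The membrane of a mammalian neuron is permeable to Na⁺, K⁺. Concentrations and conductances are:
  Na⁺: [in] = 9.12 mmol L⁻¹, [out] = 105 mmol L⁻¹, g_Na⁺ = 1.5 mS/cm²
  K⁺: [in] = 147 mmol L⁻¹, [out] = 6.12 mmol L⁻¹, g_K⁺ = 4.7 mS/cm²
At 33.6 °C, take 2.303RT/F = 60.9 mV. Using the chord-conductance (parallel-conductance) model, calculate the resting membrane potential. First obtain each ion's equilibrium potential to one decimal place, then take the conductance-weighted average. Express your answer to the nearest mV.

E_Na⁺ = (60.9/1)·log₁₀(105/9.12) = 64.6 mV
E_K⁺ = (60.9/1)·log₁₀(6.12/147) = -84.1 mV
Vm = (Σ gᵢEᵢ)/(Σ gᵢ) = (1.5·64.6 + 4.7·-84.1) / (1.5 + 4.7)
= -298.37 / 6.2 = -48.12 mV

-48 mV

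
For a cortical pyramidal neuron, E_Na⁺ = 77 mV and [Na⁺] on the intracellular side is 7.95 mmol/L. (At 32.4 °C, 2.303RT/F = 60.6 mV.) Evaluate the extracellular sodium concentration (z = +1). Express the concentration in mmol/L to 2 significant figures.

150 mmol/L

Nernst: E = (60.6/1) · log₁₀([out]/[in]), so log₁₀([out]/[in]) = 77.0 × 1 / 60.6 = 1.2706.
[out]/[in] = 10^(1.2706) = 18.65.
[out] = 18.65 × 7.95 = 148.2 mmol/L.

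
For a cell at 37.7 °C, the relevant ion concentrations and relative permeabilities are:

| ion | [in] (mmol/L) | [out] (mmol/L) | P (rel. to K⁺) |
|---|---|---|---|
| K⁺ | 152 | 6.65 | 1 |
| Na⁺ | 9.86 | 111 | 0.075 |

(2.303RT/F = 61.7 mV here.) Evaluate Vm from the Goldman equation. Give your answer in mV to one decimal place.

-62.2 mV

Vm = 61.7 · log₁₀[(Σ P·[cation]ₒ + Σ P·[anion]ᵢ) / (Σ P·[cation]ᵢ + Σ P·[anion]ₒ)]
Numerator = 1×6.65 + 0.075×111 = 14.97
Denominator = 1×152 + 0.075×9.86 = 152.7
Vm = 61.7 · log₁₀(0.098043) = 61.7 × (-1.0086) = -62.23 mV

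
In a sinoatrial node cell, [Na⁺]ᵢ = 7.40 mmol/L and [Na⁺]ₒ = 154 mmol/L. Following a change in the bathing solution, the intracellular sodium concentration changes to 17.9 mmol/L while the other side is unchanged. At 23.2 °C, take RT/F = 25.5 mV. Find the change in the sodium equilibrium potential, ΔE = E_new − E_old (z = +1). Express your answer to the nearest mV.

-23 mV

E_old = (25.5/1)·ln(154/7.40) = 77.40 mV
E_new = (25.5/1)·ln(154/17.9) = 54.88 mV
ΔE = 54.88 − (77.40) = -22.52 mV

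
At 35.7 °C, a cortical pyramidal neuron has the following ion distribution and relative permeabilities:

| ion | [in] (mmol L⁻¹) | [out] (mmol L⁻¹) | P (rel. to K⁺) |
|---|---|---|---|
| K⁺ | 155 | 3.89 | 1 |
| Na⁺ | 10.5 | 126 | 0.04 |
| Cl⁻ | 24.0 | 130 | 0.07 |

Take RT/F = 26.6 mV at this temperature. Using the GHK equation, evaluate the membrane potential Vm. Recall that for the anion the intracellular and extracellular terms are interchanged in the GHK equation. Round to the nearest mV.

Vm = 26.6 · ln[(Σ P·[cation]ₒ + Σ P·[anion]ᵢ) / (Σ P·[cation]ᵢ + Σ P·[anion]ₒ)]
Numerator = 1×3.89 + 0.04×126 + 0.07×24.0 = 10.61
Denominator = 1×155 + 0.04×10.5 + 0.07×130 = 164.5
Vm = 26.6 · ln(0.064491) = 26.6 × (-2.7412) = -72.92 mV

-73 mV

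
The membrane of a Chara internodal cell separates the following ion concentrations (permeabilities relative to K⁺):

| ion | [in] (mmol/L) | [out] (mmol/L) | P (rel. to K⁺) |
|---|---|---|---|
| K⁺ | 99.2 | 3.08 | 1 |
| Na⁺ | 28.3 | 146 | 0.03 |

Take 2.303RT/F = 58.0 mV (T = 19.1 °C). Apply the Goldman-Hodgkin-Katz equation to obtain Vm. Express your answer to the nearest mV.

-65 mV

Vm = 58.0 · log₁₀[(Σ P·[cation]ₒ + Σ P·[anion]ᵢ) / (Σ P·[cation]ᵢ + Σ P·[anion]ₒ)]
Numerator = 1×3.08 + 0.03×146 = 7.46
Denominator = 1×99.2 + 0.03×28.3 = 100
Vm = 58.0 · log₁₀(0.074563) = 58.0 × (-1.1275) = -65.39 mV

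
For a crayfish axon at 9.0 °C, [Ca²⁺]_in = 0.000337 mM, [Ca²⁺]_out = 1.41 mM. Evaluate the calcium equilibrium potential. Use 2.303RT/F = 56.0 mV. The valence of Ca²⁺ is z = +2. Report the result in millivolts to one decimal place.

101.4 mV

E = (56.0/z) · log₁₀([Ca²⁺]_out/[Ca²⁺]_in) with z = +2.
= (56.0/2) · log₁₀(1.41/0.000337) = 28.00 · log₁₀(4184)
= 28.00 · (3.6216) = 101.40 mV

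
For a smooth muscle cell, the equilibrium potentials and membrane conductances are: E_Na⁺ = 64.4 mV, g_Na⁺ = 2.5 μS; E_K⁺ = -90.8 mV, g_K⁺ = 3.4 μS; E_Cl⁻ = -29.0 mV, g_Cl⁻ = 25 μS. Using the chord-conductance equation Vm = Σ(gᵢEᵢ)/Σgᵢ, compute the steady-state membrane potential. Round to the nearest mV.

-28 mV

Σ gᵢEᵢ = 2.5·(64.4) + 3.4·(-90.8) + 25·(-29.0) = -872.72
Σ gᵢ = 2.5 + 3.4 + 25 = 30.9
Vm = -872.72 / 30.9 = -28.24 mV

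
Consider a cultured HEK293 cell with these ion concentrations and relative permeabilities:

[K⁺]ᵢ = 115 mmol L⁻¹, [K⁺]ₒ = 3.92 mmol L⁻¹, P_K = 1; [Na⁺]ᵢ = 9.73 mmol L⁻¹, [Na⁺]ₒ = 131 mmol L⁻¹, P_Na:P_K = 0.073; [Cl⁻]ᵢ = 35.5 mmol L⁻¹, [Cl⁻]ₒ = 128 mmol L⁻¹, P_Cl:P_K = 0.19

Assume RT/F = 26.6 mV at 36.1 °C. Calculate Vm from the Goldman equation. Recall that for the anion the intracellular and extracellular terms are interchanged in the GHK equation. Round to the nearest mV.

-51 mV

Vm = 26.6 · ln[(Σ P·[cation]ₒ + Σ P·[anion]ᵢ) / (Σ P·[cation]ᵢ + Σ P·[anion]ₒ)]
Numerator = 1×3.92 + 0.073×131 + 0.19×35.5 = 20.23
Denominator = 1×115 + 0.073×9.73 + 0.19×128 = 140
Vm = 26.6 · ln(0.14445) = 26.6 × (-1.9348) = -51.47 mV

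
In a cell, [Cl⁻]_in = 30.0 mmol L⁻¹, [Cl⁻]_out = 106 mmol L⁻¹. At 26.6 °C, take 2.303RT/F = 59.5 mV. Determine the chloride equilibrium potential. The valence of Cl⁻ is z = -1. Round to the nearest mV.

-33 mV

E = (59.5/z) · log₁₀([Cl⁻]_out/[Cl⁻]_in) with z = -1.
For an anion, dividing by z = -1 reverses the sign.
= (59.5/-1) · log₁₀(106/30.0) = -59.50 · log₁₀(3.533)
= -59.50 · (0.5482) = -32.62 mV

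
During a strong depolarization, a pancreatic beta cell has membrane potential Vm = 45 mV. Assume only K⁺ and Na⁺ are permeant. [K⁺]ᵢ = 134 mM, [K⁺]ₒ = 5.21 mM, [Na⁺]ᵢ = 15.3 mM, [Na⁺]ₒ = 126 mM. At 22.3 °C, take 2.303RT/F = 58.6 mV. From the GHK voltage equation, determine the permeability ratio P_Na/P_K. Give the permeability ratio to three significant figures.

21.5

Let α = P_Na/P_K. GHK: Vm = 58.6·log₁₀[(Kₒ + α·Naₒ)/(Kᵢ + α·Naᵢ)].
10^(Vm/58.6) = 10^(45.0/58.6) = 5.8603
So 5.8603·(Kᵢ + α·Naᵢ) = Kₒ + α·Naₒ → α = (5.8603·134.0 − 5.21) / (126.0 − 5.8603·15.3)
α = (785.3 − 5.21) / (126.0 − 89.66) = 780.1/36.34 = 21.47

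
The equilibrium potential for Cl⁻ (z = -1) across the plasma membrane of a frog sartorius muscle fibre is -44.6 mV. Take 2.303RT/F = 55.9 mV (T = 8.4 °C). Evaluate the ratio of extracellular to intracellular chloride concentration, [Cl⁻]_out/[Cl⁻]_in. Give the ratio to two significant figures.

6.3

log₁₀([out]/[in]) = E·z/(55.9) = -44.6 × -1 / 55.9 = 0.7979
[out]/[in] = 10^(0.7979) = 6.278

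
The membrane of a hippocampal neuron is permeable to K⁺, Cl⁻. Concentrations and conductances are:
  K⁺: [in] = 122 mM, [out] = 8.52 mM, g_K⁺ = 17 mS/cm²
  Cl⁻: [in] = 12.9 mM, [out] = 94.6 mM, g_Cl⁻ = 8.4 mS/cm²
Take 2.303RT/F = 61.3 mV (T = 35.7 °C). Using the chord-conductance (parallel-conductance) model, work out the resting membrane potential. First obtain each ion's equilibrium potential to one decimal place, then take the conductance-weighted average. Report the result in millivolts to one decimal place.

-65.0 mV

E_K⁺ = (61.3/1)·log₁₀(8.52/122) = -70.9 mV
E_Cl⁻ = (61.3/-1)·log₁₀(94.6/12.9) = -53.0 mV
Vm = (Σ gᵢEᵢ)/(Σ gᵢ) = (17·-70.9 + 8.4·-53.0) / (17 + 8.4)
= -1650.50 / 25.4 = -64.98 mV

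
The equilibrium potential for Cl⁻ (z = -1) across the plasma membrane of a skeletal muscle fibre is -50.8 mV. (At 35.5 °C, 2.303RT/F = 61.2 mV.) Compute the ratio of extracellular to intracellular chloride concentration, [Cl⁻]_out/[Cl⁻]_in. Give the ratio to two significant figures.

log₁₀([out]/[in]) = E·z/(61.2) = -50.8 × -1 / 61.2 = 0.8301
[out]/[in] = 10^(0.8301) = 6.762

6.8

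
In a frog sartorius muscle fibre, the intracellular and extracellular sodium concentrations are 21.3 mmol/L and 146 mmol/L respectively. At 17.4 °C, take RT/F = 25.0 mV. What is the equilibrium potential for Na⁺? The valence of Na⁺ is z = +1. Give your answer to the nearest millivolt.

E = (25.0/z) · ln([Na⁺]_out/[Na⁺]_in) with z = +1.
= (25.0/1) · ln(146/21.3) = 25.00 · ln(6.854)
= 25.00 · (1.9249) = 48.12 mV

48 mV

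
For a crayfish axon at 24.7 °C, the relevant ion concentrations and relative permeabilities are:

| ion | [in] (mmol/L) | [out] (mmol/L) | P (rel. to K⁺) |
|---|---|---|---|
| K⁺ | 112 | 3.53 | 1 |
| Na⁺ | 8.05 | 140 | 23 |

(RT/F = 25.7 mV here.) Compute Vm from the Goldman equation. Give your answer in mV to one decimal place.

Vm = 25.7 · ln[(Σ P·[cation]ₒ + Σ P·[anion]ᵢ) / (Σ P·[cation]ᵢ + Σ P·[anion]ₒ)]
Numerator = 1×3.53 + 23×140 = 3224
Denominator = 1×112 + 23×8.05 = 297.1
Vm = 25.7 · ln(10.848) = 25.7 × (2.3840) = 61.27 mV

61.3 mV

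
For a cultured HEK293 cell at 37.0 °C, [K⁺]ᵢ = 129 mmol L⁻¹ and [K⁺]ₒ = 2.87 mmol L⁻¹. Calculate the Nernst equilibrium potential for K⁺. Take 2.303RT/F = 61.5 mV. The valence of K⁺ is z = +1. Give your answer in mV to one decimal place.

E = (61.5/z) · log₁₀([K⁺]_out/[K⁺]_in) with z = +1.
= (61.5/1) · log₁₀(2.87/129) = 61.50 · log₁₀(0.02225)
= 61.50 · (-1.6527) = -101.64 mV

-101.6 mV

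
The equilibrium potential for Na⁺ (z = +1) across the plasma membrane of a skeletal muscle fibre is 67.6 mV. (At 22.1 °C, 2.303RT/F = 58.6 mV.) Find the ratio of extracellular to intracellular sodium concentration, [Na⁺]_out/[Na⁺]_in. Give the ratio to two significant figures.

log₁₀([out]/[in]) = E·z/(58.6) = 67.6 × 1 / 58.6 = 1.1536
[out]/[in] = 10^(1.1536) = 14.24

14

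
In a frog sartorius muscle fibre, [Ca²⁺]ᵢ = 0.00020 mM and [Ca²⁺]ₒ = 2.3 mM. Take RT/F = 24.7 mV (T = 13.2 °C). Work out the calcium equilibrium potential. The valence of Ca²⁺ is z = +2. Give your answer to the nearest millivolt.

E = (24.7/z) · ln([Ca²⁺]_out/[Ca²⁺]_in) with z = +2.
= (24.7/2) · ln(2.3/0.00020) = 12.35 · ln(1.15e+04)
= 12.35 · (9.3501) = 115.47 mV

115 mV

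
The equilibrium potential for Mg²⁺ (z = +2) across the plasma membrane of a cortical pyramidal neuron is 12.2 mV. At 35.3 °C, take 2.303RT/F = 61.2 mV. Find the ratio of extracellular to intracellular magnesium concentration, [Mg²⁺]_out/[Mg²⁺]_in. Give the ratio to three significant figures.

log₁₀([out]/[in]) = E·z/(61.2) = 12.2 × 2 / 61.2 = 0.3987
[out]/[in] = 10^(0.3987) = 2.504

2.50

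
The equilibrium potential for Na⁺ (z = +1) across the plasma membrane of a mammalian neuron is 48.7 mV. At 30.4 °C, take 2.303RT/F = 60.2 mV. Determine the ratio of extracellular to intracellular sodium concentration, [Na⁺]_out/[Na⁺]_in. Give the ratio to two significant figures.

log₁₀([out]/[in]) = E·z/(60.2) = 48.7 × 1 / 60.2 = 0.8090
[out]/[in] = 10^(0.8090) = 6.441

6.4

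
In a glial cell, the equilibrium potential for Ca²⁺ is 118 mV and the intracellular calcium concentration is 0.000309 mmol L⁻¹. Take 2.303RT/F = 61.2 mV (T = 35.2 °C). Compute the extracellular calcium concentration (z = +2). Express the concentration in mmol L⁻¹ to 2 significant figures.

2.2 mmol L⁻¹

Nernst: E = (61.2/2) · log₁₀([out]/[in]), so log₁₀([out]/[in]) = 118.0 × 2 / 61.2 = 3.8562.
[out]/[in] = 10^(3.8562) = 7181.
[out] = 7181 × 0.000309 = 2.219 mmol L⁻¹.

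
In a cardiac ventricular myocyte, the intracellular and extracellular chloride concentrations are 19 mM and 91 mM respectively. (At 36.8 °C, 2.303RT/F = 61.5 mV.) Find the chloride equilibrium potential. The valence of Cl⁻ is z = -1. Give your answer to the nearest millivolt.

E = (61.5/z) · log₁₀([Cl⁻]_out/[Cl⁻]_in) with z = -1.
For an anion, dividing by z = -1 reverses the sign.
= (61.5/-1) · log₁₀(91/19) = -61.50 · log₁₀(4.789)
= -61.50 · (0.6803) = -41.84 mV

-42 mV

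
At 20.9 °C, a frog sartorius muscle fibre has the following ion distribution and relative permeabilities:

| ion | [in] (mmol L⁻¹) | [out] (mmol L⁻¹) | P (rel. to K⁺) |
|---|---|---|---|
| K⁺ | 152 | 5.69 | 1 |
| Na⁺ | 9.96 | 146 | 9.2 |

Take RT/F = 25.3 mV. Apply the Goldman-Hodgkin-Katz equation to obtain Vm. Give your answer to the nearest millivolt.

43 mV

Vm = 25.3 · ln[(Σ P·[cation]ₒ + Σ P·[anion]ᵢ) / (Σ P·[cation]ᵢ + Σ P·[anion]ₒ)]
Numerator = 1×5.69 + 9.2×146 = 1349
Denominator = 1×152 + 9.2×9.96 = 243.6
Vm = 25.3 · ln(5.5366) = 25.3 × (1.7114) = 43.30 mV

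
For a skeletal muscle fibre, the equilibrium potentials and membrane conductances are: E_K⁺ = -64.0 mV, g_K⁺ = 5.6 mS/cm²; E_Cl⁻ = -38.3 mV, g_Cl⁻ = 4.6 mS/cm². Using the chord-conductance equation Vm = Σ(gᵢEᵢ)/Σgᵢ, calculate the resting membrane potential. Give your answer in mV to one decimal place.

-52.4 mV

Σ gᵢEᵢ = 5.6·(-64.0) + 4.6·(-38.3) = -534.58
Σ gᵢ = 5.6 + 4.6 = 10.2
Vm = -534.58 / 10.2 = -52.41 mV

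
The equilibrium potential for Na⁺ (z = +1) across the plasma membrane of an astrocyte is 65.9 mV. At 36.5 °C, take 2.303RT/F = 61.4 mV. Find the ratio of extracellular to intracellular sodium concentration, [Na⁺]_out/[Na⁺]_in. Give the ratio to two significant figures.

12

log₁₀([out]/[in]) = E·z/(61.4) = 65.9 × 1 / 61.4 = 1.0733
[out]/[in] = 10^(1.0733) = 11.84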